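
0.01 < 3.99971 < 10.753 True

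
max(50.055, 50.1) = 50.1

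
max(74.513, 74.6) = 74.6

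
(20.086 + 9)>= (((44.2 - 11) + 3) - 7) False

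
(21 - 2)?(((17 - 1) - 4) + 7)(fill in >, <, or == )==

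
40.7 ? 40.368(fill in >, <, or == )>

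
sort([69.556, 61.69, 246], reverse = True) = [246, 69.556, 61.69]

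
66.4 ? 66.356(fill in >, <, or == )>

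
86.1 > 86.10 False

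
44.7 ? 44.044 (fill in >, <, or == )>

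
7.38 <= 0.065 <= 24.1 False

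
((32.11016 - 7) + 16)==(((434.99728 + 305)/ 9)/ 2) False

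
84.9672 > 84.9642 True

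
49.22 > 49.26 False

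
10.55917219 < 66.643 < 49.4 False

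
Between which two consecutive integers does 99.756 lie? 99 and 100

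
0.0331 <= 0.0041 False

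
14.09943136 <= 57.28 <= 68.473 True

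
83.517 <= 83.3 False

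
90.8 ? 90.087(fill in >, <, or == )>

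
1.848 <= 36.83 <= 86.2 True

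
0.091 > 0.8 False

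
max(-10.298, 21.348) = 21.348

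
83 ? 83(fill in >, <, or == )==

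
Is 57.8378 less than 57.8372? No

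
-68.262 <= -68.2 True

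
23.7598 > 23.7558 True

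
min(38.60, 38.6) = 38.60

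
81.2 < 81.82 True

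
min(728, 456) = 456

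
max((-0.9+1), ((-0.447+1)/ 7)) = 0.1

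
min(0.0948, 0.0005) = 0.0005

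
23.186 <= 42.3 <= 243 True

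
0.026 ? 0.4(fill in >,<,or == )<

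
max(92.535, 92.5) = 92.535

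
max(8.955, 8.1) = 8.955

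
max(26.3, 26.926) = 26.926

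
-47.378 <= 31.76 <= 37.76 True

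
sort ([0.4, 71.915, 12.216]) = [0.4, 12.216, 71.915]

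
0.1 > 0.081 True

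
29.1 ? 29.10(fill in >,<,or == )==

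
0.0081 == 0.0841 False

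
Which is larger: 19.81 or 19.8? 19.81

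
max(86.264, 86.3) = 86.3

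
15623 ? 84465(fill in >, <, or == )<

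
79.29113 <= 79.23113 False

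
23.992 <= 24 True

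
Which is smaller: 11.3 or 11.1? 11.1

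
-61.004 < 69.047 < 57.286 False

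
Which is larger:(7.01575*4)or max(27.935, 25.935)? (7.01575*4)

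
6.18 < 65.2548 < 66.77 True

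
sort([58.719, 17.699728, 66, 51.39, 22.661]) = [17.699728, 22.661, 51.39, 58.719, 66]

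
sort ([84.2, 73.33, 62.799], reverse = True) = [84.2, 73.33, 62.799]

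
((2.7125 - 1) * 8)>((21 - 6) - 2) True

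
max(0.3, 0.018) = 0.3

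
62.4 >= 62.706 False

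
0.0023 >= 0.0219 False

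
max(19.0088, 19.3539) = 19.3539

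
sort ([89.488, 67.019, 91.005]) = [67.019, 89.488, 91.005]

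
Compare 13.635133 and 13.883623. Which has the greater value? 13.883623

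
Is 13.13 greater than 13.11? Yes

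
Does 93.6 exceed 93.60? No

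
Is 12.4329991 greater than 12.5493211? No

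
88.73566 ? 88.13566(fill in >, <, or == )>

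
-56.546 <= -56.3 True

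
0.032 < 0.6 True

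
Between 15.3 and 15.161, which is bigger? 15.3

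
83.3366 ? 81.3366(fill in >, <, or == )>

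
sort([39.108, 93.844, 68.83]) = [39.108, 68.83, 93.844]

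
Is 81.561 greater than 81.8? No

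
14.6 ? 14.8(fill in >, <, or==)<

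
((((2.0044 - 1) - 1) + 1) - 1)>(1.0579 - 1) False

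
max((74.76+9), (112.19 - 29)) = 83.76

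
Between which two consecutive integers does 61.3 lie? 61 and 62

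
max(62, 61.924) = 62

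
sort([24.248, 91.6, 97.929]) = [24.248, 91.6, 97.929]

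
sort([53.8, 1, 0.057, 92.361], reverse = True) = [92.361, 53.8, 1, 0.057]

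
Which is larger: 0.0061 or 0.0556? 0.0556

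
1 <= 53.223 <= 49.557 False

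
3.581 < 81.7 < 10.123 False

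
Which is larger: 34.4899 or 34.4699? 34.4899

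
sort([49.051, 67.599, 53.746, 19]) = [19, 49.051, 53.746, 67.599]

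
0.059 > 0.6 False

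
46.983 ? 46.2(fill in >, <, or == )>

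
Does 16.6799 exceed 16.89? No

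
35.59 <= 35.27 False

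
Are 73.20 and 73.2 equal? Yes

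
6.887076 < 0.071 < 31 False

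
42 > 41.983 True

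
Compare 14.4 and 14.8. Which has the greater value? 14.8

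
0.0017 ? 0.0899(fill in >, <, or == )<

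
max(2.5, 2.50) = 2.50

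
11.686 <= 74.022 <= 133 True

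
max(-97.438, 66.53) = 66.53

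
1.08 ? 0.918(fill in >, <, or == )>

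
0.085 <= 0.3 True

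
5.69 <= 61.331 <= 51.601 False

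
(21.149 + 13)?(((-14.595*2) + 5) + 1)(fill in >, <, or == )>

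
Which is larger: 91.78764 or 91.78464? 91.78764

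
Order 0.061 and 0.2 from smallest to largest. 0.061, 0.2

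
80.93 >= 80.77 True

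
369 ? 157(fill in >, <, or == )>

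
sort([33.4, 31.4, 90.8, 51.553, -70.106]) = [-70.106, 31.4, 33.4, 51.553, 90.8]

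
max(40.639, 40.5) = 40.639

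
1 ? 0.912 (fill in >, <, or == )>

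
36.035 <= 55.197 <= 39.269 False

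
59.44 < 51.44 False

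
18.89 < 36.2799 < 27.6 False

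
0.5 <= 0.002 False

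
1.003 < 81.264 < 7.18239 False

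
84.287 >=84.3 False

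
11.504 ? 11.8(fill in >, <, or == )<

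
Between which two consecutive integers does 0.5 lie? 0 and 1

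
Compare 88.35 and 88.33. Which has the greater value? 88.35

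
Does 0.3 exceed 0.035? Yes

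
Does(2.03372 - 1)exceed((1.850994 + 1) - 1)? No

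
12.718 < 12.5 False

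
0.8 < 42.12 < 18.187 False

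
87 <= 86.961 False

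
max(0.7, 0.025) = 0.7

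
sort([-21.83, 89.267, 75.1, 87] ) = [-21.83, 75.1, 87, 89.267]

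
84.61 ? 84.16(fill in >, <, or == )>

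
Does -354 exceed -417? Yes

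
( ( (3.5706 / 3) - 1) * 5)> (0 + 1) False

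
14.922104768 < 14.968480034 True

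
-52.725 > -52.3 False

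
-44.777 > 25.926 False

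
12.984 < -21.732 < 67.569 False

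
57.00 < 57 False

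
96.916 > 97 False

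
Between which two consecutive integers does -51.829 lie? -52 and -51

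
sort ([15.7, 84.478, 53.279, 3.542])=[3.542, 15.7, 53.279, 84.478]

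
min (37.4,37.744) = 37.4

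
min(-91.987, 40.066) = -91.987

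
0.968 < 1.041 True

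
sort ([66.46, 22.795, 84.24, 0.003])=[0.003, 22.795, 66.46, 84.24]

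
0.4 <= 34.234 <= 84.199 True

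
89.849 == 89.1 False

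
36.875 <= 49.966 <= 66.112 True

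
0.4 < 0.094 False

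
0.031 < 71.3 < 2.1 False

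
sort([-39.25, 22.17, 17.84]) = [-39.25, 17.84, 22.17]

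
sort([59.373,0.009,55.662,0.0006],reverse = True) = [59.373,55.662,0.009,0.0006]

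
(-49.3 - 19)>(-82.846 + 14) True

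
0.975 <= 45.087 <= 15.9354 False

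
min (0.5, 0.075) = 0.075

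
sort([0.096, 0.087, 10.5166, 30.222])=[0.087, 0.096, 10.5166, 30.222]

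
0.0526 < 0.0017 False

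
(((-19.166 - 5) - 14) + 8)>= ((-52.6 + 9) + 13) True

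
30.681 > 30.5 True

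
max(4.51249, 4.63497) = 4.63497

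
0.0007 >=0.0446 False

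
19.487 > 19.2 True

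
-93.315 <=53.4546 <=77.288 True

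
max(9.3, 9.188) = 9.3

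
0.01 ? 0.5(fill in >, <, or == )<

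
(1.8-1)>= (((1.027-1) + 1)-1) True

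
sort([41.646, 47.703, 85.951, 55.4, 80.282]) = [41.646, 47.703, 55.4, 80.282, 85.951]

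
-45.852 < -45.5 True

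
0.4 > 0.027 True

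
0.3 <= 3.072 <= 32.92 True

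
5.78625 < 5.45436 False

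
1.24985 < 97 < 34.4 False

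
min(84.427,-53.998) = -53.998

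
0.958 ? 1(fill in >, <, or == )<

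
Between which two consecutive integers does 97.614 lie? 97 and 98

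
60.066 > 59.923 True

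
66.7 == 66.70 True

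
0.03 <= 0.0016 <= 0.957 False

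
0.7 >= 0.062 True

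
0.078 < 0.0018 False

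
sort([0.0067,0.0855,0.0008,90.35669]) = [0.0008,0.0067,0.0855,90.35669]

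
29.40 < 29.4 False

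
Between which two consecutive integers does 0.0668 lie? 0 and 1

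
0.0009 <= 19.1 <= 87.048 True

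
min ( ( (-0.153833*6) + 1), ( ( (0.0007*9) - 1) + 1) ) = 0.0063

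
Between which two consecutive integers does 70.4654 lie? 70 and 71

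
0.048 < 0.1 True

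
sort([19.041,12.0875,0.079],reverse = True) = [19.041,12.0875,0.079]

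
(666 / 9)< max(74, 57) False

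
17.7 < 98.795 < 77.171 False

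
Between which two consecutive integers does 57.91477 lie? 57 and 58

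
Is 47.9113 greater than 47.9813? No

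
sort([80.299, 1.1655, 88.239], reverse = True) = [88.239, 80.299, 1.1655]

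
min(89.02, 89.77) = 89.02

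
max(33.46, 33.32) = 33.46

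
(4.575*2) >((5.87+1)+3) False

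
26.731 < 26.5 False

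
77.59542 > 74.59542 True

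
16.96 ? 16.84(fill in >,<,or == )>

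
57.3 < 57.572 True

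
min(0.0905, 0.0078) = 0.0078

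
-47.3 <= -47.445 False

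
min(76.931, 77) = 76.931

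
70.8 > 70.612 True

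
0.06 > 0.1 False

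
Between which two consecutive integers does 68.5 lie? 68 and 69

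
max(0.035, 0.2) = 0.2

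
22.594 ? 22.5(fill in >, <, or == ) >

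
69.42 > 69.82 False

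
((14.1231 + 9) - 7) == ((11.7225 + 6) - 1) False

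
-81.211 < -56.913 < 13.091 True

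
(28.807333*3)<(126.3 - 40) False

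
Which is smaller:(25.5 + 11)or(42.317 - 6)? (42.317 - 6)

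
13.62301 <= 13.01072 False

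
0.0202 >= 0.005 True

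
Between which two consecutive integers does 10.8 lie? 10 and 11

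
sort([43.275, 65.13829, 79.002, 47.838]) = [43.275, 47.838, 65.13829, 79.002]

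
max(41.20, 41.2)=41.2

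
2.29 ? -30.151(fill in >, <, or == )>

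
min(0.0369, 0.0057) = 0.0057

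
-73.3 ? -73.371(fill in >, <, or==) >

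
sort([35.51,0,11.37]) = [0,11.37,35.51]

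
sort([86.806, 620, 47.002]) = [47.002, 86.806, 620]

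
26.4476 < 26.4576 True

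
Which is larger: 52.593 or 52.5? 52.593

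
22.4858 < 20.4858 False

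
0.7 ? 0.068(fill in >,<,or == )>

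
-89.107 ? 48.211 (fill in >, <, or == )<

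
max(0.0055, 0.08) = 0.08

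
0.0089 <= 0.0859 True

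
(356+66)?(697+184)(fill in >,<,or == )<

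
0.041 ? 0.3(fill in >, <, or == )<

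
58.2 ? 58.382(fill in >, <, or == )<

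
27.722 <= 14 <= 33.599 False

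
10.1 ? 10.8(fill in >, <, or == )<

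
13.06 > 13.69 False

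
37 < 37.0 False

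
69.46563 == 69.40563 False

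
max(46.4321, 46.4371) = 46.4371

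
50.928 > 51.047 False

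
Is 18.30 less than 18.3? No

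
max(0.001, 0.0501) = 0.0501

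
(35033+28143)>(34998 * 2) False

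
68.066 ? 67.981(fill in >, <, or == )>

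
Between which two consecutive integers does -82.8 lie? -83 and -82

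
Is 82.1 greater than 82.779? No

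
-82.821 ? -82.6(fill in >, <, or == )<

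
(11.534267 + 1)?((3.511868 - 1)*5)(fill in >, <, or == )<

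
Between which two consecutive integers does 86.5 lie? 86 and 87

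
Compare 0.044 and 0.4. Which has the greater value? 0.4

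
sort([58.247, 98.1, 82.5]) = [58.247, 82.5, 98.1]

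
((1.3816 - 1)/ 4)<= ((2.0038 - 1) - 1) False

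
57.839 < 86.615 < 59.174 False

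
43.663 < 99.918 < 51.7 False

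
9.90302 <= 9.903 False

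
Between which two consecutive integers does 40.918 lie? 40 and 41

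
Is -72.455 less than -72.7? No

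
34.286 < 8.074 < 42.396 False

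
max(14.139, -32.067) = 14.139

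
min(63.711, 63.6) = 63.6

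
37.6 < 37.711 True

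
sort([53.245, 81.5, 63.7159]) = [53.245, 63.7159, 81.5]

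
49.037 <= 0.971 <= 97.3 False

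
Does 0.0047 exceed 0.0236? No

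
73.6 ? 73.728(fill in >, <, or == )<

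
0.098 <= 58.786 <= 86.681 True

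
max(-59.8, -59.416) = -59.416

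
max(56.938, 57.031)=57.031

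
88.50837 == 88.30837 False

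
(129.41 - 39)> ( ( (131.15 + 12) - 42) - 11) True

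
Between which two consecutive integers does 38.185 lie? 38 and 39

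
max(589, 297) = 589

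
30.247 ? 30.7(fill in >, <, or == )<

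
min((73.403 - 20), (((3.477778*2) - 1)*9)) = 53.403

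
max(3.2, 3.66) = 3.66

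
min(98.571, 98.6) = 98.571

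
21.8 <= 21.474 False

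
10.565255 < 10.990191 True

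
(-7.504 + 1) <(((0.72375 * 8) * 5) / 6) True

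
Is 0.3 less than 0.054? No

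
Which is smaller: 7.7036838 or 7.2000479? 7.2000479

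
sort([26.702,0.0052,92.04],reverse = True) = [92.04,26.702,0.0052]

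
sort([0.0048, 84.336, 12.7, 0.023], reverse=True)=[84.336, 12.7, 0.023, 0.0048]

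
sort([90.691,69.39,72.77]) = [69.39,72.77,90.691]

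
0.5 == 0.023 False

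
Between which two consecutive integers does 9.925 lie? 9 and 10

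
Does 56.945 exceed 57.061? No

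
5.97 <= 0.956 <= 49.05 False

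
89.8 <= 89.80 True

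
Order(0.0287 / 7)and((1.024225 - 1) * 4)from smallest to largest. (0.0287 / 7), ((1.024225 - 1) * 4)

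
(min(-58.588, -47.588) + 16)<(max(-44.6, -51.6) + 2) False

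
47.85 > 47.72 True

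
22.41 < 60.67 True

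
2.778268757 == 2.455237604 False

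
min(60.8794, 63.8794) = 60.8794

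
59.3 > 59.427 False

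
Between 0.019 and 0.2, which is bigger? 0.2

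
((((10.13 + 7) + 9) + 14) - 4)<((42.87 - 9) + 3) True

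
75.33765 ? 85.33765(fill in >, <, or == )<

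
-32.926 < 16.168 True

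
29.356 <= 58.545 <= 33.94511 False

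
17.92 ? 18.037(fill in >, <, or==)<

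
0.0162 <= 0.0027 False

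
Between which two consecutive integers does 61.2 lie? 61 and 62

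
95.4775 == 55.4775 False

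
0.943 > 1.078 False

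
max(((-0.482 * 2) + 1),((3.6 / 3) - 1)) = 0.2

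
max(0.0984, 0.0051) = 0.0984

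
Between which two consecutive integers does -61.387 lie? -62 and -61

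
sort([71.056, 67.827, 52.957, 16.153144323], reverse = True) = [71.056, 67.827, 52.957, 16.153144323]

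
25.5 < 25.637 True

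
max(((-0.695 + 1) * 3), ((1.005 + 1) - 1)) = 1.005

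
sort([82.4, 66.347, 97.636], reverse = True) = [97.636, 82.4, 66.347]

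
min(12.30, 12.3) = 12.30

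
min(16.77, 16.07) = 16.07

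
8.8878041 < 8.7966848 False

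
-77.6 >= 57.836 False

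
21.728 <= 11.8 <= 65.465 False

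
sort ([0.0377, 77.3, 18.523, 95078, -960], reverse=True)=[95078, 77.3, 18.523, 0.0377, -960]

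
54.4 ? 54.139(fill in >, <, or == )>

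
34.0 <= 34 True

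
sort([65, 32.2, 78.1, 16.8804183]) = [16.8804183, 32.2, 65, 78.1]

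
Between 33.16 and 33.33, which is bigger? 33.33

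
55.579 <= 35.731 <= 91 False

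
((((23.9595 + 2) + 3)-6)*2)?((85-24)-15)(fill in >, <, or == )<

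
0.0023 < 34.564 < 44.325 True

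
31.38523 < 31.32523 False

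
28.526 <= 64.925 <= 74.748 True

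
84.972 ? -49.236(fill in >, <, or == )>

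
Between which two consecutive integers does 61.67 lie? 61 and 62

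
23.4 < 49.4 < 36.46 False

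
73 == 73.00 True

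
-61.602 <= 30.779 True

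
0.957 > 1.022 False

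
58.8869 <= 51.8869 False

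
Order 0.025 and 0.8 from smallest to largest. 0.025, 0.8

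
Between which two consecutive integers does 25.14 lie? 25 and 26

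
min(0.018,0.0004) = 0.0004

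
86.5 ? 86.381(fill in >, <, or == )>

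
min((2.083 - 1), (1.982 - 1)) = 0.982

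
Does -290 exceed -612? Yes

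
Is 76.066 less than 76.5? Yes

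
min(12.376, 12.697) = 12.376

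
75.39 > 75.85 False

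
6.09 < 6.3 True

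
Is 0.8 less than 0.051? No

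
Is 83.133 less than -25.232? No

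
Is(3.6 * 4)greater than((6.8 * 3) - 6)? No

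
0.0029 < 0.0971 True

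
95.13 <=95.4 True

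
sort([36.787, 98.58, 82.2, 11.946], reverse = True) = [98.58, 82.2, 36.787, 11.946]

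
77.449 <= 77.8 True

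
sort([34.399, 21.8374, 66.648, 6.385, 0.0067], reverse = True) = [66.648, 34.399, 21.8374, 6.385, 0.0067]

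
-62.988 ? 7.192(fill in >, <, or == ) <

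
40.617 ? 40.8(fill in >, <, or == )<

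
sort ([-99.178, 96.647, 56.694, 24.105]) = [-99.178, 24.105, 56.694, 96.647]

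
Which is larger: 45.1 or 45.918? 45.918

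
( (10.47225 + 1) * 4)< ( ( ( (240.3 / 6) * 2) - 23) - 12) False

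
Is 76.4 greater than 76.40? No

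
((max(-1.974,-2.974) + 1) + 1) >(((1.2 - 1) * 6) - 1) False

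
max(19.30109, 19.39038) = 19.39038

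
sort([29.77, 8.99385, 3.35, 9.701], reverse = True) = [29.77, 9.701, 8.99385, 3.35]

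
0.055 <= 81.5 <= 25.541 False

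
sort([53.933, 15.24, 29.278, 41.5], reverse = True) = [53.933, 41.5, 29.278, 15.24]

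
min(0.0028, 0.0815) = 0.0028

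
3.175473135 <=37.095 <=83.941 True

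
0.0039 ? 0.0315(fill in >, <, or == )<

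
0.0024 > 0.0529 False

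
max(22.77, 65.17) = 65.17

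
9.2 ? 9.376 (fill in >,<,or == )<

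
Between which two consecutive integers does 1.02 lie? 1 and 2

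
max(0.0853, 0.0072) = 0.0853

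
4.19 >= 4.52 False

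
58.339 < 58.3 False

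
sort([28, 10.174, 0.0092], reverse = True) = [28, 10.174, 0.0092]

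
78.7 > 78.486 True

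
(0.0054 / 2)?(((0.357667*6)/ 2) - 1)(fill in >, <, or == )<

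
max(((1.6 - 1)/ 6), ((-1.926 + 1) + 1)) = 0.1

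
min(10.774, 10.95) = 10.774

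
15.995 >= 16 False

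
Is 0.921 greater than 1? No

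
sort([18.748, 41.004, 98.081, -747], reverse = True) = [98.081, 41.004, 18.748, -747]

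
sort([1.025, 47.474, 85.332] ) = [1.025, 47.474, 85.332]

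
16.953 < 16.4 False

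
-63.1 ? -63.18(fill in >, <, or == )>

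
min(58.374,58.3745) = 58.374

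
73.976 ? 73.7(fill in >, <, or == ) >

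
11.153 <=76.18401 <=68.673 False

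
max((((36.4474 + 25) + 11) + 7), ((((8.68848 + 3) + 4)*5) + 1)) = 79.4474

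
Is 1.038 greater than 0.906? Yes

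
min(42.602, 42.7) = 42.602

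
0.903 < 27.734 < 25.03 False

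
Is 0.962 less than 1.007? Yes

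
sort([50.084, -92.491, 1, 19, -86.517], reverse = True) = [50.084, 19, 1, -86.517, -92.491]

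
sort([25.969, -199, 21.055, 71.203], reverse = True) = [71.203, 25.969, 21.055, -199]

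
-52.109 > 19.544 False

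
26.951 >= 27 False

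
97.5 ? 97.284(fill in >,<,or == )>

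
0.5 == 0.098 False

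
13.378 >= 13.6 False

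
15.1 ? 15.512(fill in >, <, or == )<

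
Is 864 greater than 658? Yes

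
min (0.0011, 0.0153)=0.0011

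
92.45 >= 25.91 True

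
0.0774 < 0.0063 False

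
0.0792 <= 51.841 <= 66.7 True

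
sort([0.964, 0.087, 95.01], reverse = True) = [95.01, 0.964, 0.087]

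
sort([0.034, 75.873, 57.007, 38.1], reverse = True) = [75.873, 57.007, 38.1, 0.034]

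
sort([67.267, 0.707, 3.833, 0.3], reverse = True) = [67.267, 3.833, 0.707, 0.3]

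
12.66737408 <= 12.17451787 False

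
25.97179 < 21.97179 False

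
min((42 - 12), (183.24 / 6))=30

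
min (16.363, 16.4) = 16.363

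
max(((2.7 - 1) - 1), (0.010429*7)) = 0.7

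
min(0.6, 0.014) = 0.014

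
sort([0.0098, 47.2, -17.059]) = [-17.059, 0.0098, 47.2]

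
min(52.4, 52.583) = 52.4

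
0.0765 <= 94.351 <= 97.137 True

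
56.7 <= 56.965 True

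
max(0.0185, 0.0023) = 0.0185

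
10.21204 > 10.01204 True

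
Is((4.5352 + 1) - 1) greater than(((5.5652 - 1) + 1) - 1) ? No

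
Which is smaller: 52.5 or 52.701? 52.5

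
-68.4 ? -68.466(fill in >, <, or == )>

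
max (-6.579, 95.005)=95.005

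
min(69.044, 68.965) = 68.965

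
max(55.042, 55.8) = 55.8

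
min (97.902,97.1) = 97.1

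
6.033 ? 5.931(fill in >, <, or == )>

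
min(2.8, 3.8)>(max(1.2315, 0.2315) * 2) True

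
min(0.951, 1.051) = 0.951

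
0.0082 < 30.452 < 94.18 True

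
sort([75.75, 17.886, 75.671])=[17.886, 75.671, 75.75]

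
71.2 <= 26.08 False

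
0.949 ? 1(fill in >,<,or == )<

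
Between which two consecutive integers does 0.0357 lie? 0 and 1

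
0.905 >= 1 False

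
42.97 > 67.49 False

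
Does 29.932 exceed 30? No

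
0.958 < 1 True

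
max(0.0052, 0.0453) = 0.0453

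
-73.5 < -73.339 True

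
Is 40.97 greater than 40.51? Yes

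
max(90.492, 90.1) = 90.492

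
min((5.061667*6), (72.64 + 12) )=30.370002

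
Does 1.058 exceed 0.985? Yes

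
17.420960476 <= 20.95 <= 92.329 True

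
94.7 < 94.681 False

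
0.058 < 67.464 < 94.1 True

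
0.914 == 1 False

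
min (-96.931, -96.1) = -96.931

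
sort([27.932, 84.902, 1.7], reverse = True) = [84.902, 27.932, 1.7]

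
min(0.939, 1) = 0.939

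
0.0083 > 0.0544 False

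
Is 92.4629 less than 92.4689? Yes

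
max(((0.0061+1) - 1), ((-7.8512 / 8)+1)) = 0.0186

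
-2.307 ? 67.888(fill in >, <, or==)<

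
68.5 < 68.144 False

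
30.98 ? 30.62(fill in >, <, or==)>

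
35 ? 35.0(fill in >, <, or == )==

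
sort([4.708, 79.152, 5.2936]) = [4.708, 5.2936, 79.152]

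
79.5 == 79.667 False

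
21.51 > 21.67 False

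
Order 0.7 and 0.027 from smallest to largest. 0.027, 0.7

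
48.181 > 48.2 False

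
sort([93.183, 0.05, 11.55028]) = [0.05, 11.55028, 93.183]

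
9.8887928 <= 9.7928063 False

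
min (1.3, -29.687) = -29.687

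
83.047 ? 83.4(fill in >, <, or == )<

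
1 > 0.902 True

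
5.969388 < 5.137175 False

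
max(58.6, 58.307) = 58.6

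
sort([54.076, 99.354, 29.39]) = [29.39, 54.076, 99.354]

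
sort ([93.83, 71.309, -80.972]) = [-80.972, 71.309, 93.83]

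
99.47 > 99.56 False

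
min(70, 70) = 70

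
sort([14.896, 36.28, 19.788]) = [14.896, 19.788, 36.28]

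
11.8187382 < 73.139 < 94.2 True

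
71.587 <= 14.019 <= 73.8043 False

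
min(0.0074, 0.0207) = 0.0074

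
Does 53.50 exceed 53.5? No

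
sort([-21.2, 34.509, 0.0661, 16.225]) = [-21.2, 0.0661, 16.225, 34.509]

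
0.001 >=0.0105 False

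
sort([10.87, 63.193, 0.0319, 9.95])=[0.0319, 9.95, 10.87, 63.193]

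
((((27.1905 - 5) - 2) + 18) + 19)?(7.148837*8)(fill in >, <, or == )<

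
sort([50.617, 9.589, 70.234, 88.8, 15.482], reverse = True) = [88.8, 70.234, 50.617, 15.482, 9.589]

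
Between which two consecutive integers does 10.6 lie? 10 and 11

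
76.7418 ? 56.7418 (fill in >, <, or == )>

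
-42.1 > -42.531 True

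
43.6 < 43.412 False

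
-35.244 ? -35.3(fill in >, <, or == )>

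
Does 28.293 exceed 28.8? No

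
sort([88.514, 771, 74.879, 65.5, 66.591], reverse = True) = [771, 88.514, 74.879, 66.591, 65.5]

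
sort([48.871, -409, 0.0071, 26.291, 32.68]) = [-409, 0.0071, 26.291, 32.68, 48.871]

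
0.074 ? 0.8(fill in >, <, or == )<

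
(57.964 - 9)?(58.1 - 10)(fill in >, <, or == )>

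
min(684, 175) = 175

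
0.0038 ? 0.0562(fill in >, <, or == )<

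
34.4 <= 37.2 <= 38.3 True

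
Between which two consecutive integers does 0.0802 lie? 0 and 1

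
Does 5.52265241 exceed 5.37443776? Yes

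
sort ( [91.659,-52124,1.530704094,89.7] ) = [-52124,1.530704094,89.7,91.659]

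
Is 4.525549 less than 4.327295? No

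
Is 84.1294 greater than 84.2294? No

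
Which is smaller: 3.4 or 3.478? 3.4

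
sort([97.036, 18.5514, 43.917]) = [18.5514, 43.917, 97.036]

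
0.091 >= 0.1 False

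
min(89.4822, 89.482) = 89.482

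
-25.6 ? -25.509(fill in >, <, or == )<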